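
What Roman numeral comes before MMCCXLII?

MMCCXLII = 2242, so the previous integer is 2242 - 1 = 2241

MMCCXLI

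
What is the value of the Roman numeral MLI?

MLI: M=1000, L=50, I=1
1000 + 50 + 1 = 1051

1051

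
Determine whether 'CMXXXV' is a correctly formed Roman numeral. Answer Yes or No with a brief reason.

'CMXXXV': Check the rules: uses only the symbols I, V, X, L, C, D, M; no symbol is repeated more than three times in a row; V, L and D each appear at most once; the only place a smaller symbol precedes a larger one is the allowed subtractive pair CM, the symbol right after such a pair (if any) is smaller than the pair's first symbol, and otherwise the values never increase from left to right. Value: CM (900) + X (10) + X (10) + X (10) + V (5) = 935. So it is a valid standard Roman numeral.

Yes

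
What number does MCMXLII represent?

MCMXLII: M=1000, CM=900, XL=40, I=1, I=1
1000 + 900 + 40 + 1 + 1 = 1942

1942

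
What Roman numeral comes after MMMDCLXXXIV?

MMMDCLXXXIV = 3684, so the next integer is 3684 + 1 = 3685

MMMDCLXXXV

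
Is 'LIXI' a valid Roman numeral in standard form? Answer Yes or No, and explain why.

'LIXI': I cannot come right after the subtractive pair IX: once I is subtracted in IX, the next symbol must be smaller than I

No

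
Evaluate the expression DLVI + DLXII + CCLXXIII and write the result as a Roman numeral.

DLVI = 556, DLXII = 562, CCLXXIII = 273
556 + 562 = 1118
1118 + 273 = 1391

MCCCXCI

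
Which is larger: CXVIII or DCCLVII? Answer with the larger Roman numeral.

CXVIII = 118
DCCLVII = 757
757 is larger

DCCLVII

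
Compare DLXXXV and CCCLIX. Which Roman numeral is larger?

DLXXXV = 585
CCCLIX = 359
585 is larger

DLXXXV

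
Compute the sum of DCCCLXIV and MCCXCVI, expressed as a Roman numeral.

DCCCLXIV = 864
MCCXCVI = 1296
864 + 1296 = 2160

MMCLX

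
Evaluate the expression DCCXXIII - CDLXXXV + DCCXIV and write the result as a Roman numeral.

DCCXXIII = 723, CDLXXXV = 485, DCCXIV = 714
723 - 485 = 238
238 + 714 = 952

CMLII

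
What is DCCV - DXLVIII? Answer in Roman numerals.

DCCV = 705
DXLVIII = 548
705 - 548 = 157

CLVII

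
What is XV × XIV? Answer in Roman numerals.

XV = 15
XIV = 14
15 × 14 = 210

CCX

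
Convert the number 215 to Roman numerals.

Convert 215 to Roman numerals:
  215 contains 2×100 (CC)
  15 contains 1×10 (X)
  5 contains 1×5 (V)

CCXV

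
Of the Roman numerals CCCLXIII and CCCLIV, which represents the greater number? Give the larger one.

CCCLXIII = 363
CCCLIV = 354
363 is larger

CCCLXIII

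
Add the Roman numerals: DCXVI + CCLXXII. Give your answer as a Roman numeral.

DCXVI = 616
CCLXXII = 272
616 + 272 = 888

DCCCLXXXVIII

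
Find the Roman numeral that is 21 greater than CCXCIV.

CCXCIV = 294
294 + 21 = 315

CCCXV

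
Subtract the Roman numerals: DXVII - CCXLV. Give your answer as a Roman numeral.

DXVII = 517
CCXLV = 245
517 - 245 = 272

CCLXXII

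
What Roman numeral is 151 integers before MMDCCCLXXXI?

MMDCCCLXXXI = 2881
2881 - 151 = 2730

MMDCCXXX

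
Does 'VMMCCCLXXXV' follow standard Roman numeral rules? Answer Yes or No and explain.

'VMMCCCLXXXV': V should not appear more than once

No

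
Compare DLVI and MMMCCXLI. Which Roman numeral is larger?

DLVI = 556
MMMCCXLI = 3241
3241 is larger

MMMCCXLI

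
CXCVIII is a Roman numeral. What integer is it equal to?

CXCVIII: C=100, XC=90, V=5, I=1, I=1, I=1
100 + 90 + 5 + 1 + 1 + 1 = 198

198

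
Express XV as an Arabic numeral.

XV: X=10, V=5
10 + 5 = 15

15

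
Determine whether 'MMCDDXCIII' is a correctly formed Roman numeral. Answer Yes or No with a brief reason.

'MMCDDXCIII': D should not appear more than once

No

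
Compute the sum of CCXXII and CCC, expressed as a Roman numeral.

CCXXII = 222
CCC = 300
222 + 300 = 522

DXXII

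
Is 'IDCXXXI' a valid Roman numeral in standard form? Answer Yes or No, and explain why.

'IDCXXXI': Invalid subtractive combination: ID

No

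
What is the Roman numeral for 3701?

Convert 3701 to Roman numerals:
  3701 contains 3×1000 (MMM)
  701 contains 1×500 (D)
  201 contains 2×100 (CC)
  1 contains 1×1 (I)

MMMDCCI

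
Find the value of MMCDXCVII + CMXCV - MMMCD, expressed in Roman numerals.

MMCDXCVII = 2497, CMXCV = 995, MMMCD = 3400
2497 + 995 = 3492
3492 - 3400 = 92

XCII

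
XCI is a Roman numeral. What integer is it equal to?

XCI: XC=90, I=1
90 + 1 = 91

91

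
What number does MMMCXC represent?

MMMCXC: M=1000, M=1000, M=1000, C=100, XC=90
1000 + 1000 + 1000 + 100 + 90 = 3190

3190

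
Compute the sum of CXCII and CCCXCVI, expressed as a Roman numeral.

CXCII = 192
CCCXCVI = 396
192 + 396 = 588

DLXXXVIII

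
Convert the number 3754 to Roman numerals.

Convert 3754 to Roman numerals:
  3754 contains 3×1000 (MMM)
  754 contains 1×500 (D)
  254 contains 2×100 (CC)
  54 contains 1×50 (L)
  4 contains 1×4 (IV)

MMMDCCLIV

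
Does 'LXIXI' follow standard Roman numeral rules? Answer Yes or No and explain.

'LXIXI': I cannot come right after the subtractive pair IX: once I is subtracted in IX, the next symbol must be smaller than I

No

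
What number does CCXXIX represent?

CCXXIX: C=100, C=100, X=10, X=10, IX=9
100 + 100 + 10 + 10 + 9 = 229

229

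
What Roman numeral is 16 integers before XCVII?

XCVII = 97
97 - 16 = 81

LXXXI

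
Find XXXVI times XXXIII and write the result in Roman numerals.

XXXVI = 36
XXXIII = 33
36 × 33 = 1188

MCLXXXVIII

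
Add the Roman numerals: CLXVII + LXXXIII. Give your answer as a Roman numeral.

CLXVII = 167
LXXXIII = 83
167 + 83 = 250

CCL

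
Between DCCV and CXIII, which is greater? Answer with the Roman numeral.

DCCV = 705
CXIII = 113
705 is larger

DCCV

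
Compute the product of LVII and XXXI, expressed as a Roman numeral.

LVII = 57
XXXI = 31
57 × 31 = 1767

MDCCLXVII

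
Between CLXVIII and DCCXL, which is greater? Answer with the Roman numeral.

CLXVIII = 168
DCCXL = 740
740 is larger

DCCXL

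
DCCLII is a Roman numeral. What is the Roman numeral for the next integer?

DCCLII = 752, so the next integer is 752 + 1 = 753

DCCLIII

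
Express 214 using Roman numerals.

Convert 214 to Roman numerals:
  214 contains 2×100 (CC)
  14 contains 1×10 (X)
  4 contains 1×4 (IV)

CCXIV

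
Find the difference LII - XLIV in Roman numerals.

LII = 52
XLIV = 44
52 - 44 = 8

VIII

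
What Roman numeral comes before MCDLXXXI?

MCDLXXXI = 1481; previous is 1480

MCDLXXX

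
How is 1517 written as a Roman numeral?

Convert 1517 to Roman numerals:
  1517 contains 1×1000 (M)
  517 contains 1×500 (D)
  17 contains 1×10 (X)
  7 contains 1×5 (V)
  2 contains 2×1 (II)

MDXVII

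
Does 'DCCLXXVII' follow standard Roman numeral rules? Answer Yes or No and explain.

'DCCLXXVII': Check the rules: uses only the symbols I, V, X, L, C, D, M; no symbol is repeated more than three times in a row; V, L and D each appear at most once; no smaller symbol precedes a larger one (values never increase from left to right). Value: D (500) + C (100) + C (100) + L (50) + X (10) + X (10) + V (5) + I (1) + I (1) = 777. So it is a valid standard Roman numeral.

Yes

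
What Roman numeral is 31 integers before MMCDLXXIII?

MMCDLXXIII = 2473
2473 - 31 = 2442

MMCDXLII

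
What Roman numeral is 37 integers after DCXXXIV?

DCXXXIV = 634
634 + 37 = 671

DCLXXI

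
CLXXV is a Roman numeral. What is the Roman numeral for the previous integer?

CLXXV = 175, so the previous integer is 175 - 1 = 174

CLXXIV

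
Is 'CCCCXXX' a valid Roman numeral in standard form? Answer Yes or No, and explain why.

'CCCCXXX': More than 3 consecutive C's

No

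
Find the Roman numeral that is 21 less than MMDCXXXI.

MMDCXXXI = 2631
2631 - 21 = 2610

MMDCX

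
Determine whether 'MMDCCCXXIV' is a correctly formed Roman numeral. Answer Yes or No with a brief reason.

'MMDCCCXXIV': Check the rules: uses only the symbols I, V, X, L, C, D, M; no symbol is repeated more than three times in a row; V, L and D each appear at most once; the only place a smaller symbol precedes a larger one is the allowed subtractive pair IV, the symbol right after such a pair (if any) is smaller than the pair's first symbol, and otherwise the values never increase from left to right. Value: M (1000) + M (1000) + D (500) + C (100) + C (100) + C (100) + X (10) + X (10) + IV (4) = 2824. So it is a valid standard Roman numeral.

Yes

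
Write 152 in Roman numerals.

Convert 152 to Roman numerals:
  152 contains 1×100 (C)
  52 contains 1×50 (L)
  2 contains 2×1 (II)

CLII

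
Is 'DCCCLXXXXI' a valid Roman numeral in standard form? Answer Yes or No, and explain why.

'DCCCLXXXXI': More than 3 consecutive X's

No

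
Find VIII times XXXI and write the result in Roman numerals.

VIII = 8
XXXI = 31
8 × 31 = 248

CCXLVIII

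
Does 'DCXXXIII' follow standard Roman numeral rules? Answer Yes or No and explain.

'DCXXXIII': Check the rules: uses only the symbols I, V, X, L, C, D, M; no symbol is repeated more than three times in a row; V, L and D each appear at most once; no smaller symbol precedes a larger one (values never increase from left to right). Value: D (500) + C (100) + X (10) + X (10) + X (10) + I (1) + I (1) + I (1) = 633. So it is a valid standard Roman numeral.

Yes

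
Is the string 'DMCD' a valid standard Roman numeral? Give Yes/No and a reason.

'DMCD': D should not appear more than once

No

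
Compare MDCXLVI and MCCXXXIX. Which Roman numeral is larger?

MDCXLVI = 1646
MCCXXXIX = 1239
1646 is larger

MDCXLVI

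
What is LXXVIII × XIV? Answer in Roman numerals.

LXXVIII = 78
XIV = 14
78 × 14 = 1092

MXCII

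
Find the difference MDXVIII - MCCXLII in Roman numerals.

MDXVIII = 1518
MCCXLII = 1242
1518 - 1242 = 276

CCLXXVI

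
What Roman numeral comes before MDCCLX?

MDCCLX = 1760, so the previous integer is 1760 - 1 = 1759

MDCCLIX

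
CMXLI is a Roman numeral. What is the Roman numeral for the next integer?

CMXLI = 941, so the next integer is 941 + 1 = 942

CMXLII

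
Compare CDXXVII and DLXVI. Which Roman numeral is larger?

CDXXVII = 427
DLXVI = 566
566 is larger

DLXVI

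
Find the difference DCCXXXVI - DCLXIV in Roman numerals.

DCCXXXVI = 736
DCLXIV = 664
736 - 664 = 72

LXXII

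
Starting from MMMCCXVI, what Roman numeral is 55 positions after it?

MMMCCXVI = 3216
3216 + 55 = 3271

MMMCCLXXI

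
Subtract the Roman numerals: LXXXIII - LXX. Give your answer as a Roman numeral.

LXXXIII = 83
LXX = 70
83 - 70 = 13

XIII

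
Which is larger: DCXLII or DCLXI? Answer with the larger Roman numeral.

DCXLII = 642
DCLXI = 661
661 is larger

DCLXI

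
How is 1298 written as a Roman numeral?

Convert 1298 to Roman numerals:
  1298 contains 1×1000 (M)
  298 contains 2×100 (CC)
  98 contains 1×90 (XC)
  8 contains 1×5 (V)
  3 contains 3×1 (III)

MCCXCVIII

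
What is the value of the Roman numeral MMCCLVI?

MMCCLVI: M=1000, M=1000, C=100, C=100, L=50, V=5, I=1
1000 + 1000 + 100 + 100 + 50 + 5 + 1 = 2256

2256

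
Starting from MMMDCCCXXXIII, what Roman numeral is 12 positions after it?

MMMDCCCXXXIII = 3833
3833 + 12 = 3845

MMMDCCCXLV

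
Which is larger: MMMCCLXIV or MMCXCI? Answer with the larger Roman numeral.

MMMCCLXIV = 3264
MMCXCI = 2191
3264 is larger

MMMCCLXIV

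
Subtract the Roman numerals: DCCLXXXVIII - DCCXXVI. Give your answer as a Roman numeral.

DCCLXXXVIII = 788
DCCXXVI = 726
788 - 726 = 62

LXII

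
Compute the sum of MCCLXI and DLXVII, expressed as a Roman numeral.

MCCLXI = 1261
DLXVII = 567
1261 + 567 = 1828

MDCCCXXVIII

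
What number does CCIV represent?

CCIV: C=100, C=100, IV=4
100 + 100 + 4 = 204

204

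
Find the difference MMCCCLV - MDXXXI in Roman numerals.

MMCCCLV = 2355
MDXXXI = 1531
2355 - 1531 = 824

DCCCXXIV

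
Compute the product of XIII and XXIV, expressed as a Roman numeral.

XIII = 13
XXIV = 24
13 × 24 = 312

CCCXII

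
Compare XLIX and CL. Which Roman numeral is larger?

XLIX = 49
CL = 150
150 is larger

CL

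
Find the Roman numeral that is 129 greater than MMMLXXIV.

MMMLXXIV = 3074
3074 + 129 = 3203

MMMCCIII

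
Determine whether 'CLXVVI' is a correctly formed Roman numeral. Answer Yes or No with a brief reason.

'CLXVVI': V should not appear more than once

No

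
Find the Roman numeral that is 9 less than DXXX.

DXXX = 530
530 - 9 = 521

DXXI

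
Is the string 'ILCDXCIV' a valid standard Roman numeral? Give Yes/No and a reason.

'ILCDXCIV': Invalid subtractive combination: IL

No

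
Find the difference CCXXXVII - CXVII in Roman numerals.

CCXXXVII = 237
CXVII = 117
237 - 117 = 120

CXX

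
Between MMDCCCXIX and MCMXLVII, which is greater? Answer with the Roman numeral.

MMDCCCXIX = 2819
MCMXLVII = 1947
2819 is larger

MMDCCCXIX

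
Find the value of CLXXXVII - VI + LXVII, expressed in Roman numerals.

CLXXXVII = 187, VI = 6, LXVII = 67
187 - 6 = 181
181 + 67 = 248

CCXLVIII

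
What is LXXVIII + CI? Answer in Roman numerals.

LXXVIII = 78
CI = 101
78 + 101 = 179

CLXXIX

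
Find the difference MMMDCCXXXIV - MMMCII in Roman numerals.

MMMDCCXXXIV = 3734
MMMCII = 3102
3734 - 3102 = 632

DCXXXII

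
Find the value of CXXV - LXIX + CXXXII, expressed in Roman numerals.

CXXV = 125, LXIX = 69, CXXXII = 132
125 - 69 = 56
56 + 132 = 188

CLXXXVIII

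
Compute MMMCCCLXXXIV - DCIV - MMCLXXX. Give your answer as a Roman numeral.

MMMCCCLXXXIV = 3384, DCIV = 604, MMCLXXX = 2180
3384 - 604 = 2780
2780 - 2180 = 600

DC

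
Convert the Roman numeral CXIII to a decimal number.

CXIII: C=100, X=10, I=1, I=1, I=1
100 + 10 + 1 + 1 + 1 = 113

113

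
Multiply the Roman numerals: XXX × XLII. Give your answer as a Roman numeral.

XXX = 30
XLII = 42
30 × 42 = 1260

MCCLX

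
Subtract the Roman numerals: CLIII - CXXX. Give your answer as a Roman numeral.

CLIII = 153
CXXX = 130
153 - 130 = 23

XXIII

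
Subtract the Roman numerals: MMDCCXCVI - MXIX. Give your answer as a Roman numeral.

MMDCCXCVI = 2796
MXIX = 1019
2796 - 1019 = 1777

MDCCLXXVII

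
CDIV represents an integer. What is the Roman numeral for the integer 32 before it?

CDIV = 404
404 - 32 = 372

CCCLXXII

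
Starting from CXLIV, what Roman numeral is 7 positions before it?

CXLIV = 144
144 - 7 = 137

CXXXVII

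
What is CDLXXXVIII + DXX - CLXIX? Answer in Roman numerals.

CDLXXXVIII = 488, DXX = 520, CLXIX = 169
488 + 520 = 1008
1008 - 169 = 839

DCCCXXXIX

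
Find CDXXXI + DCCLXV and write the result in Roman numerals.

CDXXXI = 431
DCCLXV = 765
431 + 765 = 1196

MCXCVI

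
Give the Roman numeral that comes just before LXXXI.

LXXXI = 81; previous is 80

LXXX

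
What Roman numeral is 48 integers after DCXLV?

DCXLV = 645
645 + 48 = 693

DCXCIII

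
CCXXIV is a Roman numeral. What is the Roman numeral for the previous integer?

CCXXIV = 224, so the previous integer is 224 - 1 = 223

CCXXIII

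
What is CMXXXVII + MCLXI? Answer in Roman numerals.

CMXXXVII = 937
MCLXI = 1161
937 + 1161 = 2098

MMXCVIII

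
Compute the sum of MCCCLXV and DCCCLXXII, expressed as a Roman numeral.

MCCCLXV = 1365
DCCCLXXII = 872
1365 + 872 = 2237

MMCCXXXVII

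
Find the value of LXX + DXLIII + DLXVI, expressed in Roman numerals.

LXX = 70, DXLIII = 543, DLXVI = 566
70 + 543 = 613
613 + 566 = 1179

MCLXXIX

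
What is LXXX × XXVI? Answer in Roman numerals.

LXXX = 80
XXVI = 26
80 × 26 = 2080

MMLXXX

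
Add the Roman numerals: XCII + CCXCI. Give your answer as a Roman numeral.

XCII = 92
CCXCI = 291
92 + 291 = 383

CCCLXXXIII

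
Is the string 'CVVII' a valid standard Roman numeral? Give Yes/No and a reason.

'CVVII': V should not appear more than once

No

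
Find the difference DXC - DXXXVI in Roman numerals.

DXC = 590
DXXXVI = 536
590 - 536 = 54

LIV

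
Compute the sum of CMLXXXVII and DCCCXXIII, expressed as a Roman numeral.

CMLXXXVII = 987
DCCCXXIII = 823
987 + 823 = 1810

MDCCCX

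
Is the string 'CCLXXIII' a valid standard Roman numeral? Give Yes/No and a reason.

'CCLXXIII': Check the rules: uses only the symbols I, V, X, L, C, D, M; no symbol is repeated more than three times in a row; V, L and D each appear at most once; no smaller symbol precedes a larger one (values never increase from left to right). Value: C (100) + C (100) + L (50) + X (10) + X (10) + I (1) + I (1) + I (1) = 273. So it is a valid standard Roman numeral.

Yes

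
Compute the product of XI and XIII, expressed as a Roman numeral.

XI = 11
XIII = 13
11 × 13 = 143

CXLIII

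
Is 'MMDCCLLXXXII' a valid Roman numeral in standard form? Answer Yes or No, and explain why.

'MMDCCLLXXXII': L should not appear more than once

No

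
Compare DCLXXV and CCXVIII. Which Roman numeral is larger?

DCLXXV = 675
CCXVIII = 218
675 is larger

DCLXXV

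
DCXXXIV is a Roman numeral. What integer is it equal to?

DCXXXIV: D=500, C=100, X=10, X=10, X=10, IV=4
500 + 100 + 10 + 10 + 10 + 4 = 634

634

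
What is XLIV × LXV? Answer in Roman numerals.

XLIV = 44
LXV = 65
44 × 65 = 2860

MMDCCCLX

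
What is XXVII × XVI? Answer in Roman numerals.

XXVII = 27
XVI = 16
27 × 16 = 432

CDXXXII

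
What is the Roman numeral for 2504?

Convert 2504 to Roman numerals:
  2504 contains 2×1000 (MM)
  504 contains 1×500 (D)
  4 contains 1×4 (IV)

MMDIV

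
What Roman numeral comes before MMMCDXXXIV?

MMMCDXXXIV = 3434; previous is 3433

MMMCDXXXIII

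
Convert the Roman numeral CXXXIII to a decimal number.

CXXXIII: C=100, X=10, X=10, X=10, I=1, I=1, I=1
100 + 10 + 10 + 10 + 1 + 1 + 1 = 133

133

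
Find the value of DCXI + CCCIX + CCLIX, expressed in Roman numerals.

DCXI = 611, CCCIX = 309, CCLIX = 259
611 + 309 = 920
920 + 259 = 1179

MCLXXIX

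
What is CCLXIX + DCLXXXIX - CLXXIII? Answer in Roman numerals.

CCLXIX = 269, DCLXXXIX = 689, CLXXIII = 173
269 + 689 = 958
958 - 173 = 785

DCCLXXXV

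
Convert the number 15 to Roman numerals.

Convert 15 to Roman numerals:
  15 contains 1×10 (X)
  5 contains 1×5 (V)

XV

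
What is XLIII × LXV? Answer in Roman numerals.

XLIII = 43
LXV = 65
43 × 65 = 2795

MMDCCXCV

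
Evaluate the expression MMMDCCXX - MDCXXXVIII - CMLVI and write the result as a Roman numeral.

MMMDCCXX = 3720, MDCXXXVIII = 1638, CMLVI = 956
3720 - 1638 = 2082
2082 - 956 = 1126

MCXXVI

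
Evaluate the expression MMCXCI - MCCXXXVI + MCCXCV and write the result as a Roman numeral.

MMCXCI = 2191, MCCXXXVI = 1236, MCCXCV = 1295
2191 - 1236 = 955
955 + 1295 = 2250

MMCCL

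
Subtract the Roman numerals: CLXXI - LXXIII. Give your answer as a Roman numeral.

CLXXI = 171
LXXIII = 73
171 - 73 = 98

XCVIII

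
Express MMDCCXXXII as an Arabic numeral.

MMDCCXXXII: M=1000, M=1000, D=500, C=100, C=100, X=10, X=10, X=10, I=1, I=1
1000 + 1000 + 500 + 100 + 100 + 10 + 10 + 10 + 1 + 1 = 2732

2732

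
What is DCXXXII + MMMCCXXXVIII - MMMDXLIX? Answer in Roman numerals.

DCXXXII = 632, MMMCCXXXVIII = 3238, MMMDXLIX = 3549
632 + 3238 = 3870
3870 - 3549 = 321

CCCXXI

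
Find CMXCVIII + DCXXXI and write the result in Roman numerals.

CMXCVIII = 998
DCXXXI = 631
998 + 631 = 1629

MDCXXIX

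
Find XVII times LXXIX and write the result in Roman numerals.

XVII = 17
LXXIX = 79
17 × 79 = 1343

MCCCXLIII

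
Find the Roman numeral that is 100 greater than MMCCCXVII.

MMCCCXVII = 2317
2317 + 100 = 2417

MMCDXVII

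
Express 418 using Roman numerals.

Convert 418 to Roman numerals:
  418 contains 1×400 (CD)
  18 contains 1×10 (X)
  8 contains 1×5 (V)
  3 contains 3×1 (III)

CDXVIII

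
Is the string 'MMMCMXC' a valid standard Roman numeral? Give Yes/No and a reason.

'MMMCMXC': Check the rules: uses only the symbols I, V, X, L, C, D, M; no symbol is repeated more than three times in a row; V, L and D each appear at most once; the only places a smaller symbol precedes a larger one are the allowed subtractive pairs CM, XC, the symbol right after such a pair (if any) is smaller than the pair's first symbol, and otherwise the values never increase from left to right. Value: M (1000) + M (1000) + M (1000) + CM (900) + XC (90) = 3990. So it is a valid standard Roman numeral.

Yes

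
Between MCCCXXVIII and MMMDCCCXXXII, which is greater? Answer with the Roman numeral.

MCCCXXVIII = 1328
MMMDCCCXXXII = 3832
3832 is larger

MMMDCCCXXXII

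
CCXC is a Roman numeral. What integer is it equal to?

CCXC: C=100, C=100, XC=90
100 + 100 + 90 = 290

290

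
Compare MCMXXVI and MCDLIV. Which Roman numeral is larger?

MCMXXVI = 1926
MCDLIV = 1454
1926 is larger

MCMXXVI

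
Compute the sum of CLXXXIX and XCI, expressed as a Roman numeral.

CLXXXIX = 189
XCI = 91
189 + 91 = 280

CCLXXX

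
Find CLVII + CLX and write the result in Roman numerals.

CLVII = 157
CLX = 160
157 + 160 = 317

CCCXVII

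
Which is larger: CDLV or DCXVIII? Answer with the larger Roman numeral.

CDLV = 455
DCXVIII = 618
618 is larger

DCXVIII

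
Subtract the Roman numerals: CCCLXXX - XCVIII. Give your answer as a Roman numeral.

CCCLXXX = 380
XCVIII = 98
380 - 98 = 282

CCLXXXII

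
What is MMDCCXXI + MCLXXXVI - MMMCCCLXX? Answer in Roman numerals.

MMDCCXXI = 2721, MCLXXXVI = 1186, MMMCCCLXX = 3370
2721 + 1186 = 3907
3907 - 3370 = 537

DXXXVII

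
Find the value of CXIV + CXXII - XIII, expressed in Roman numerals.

CXIV = 114, CXXII = 122, XIII = 13
114 + 122 = 236
236 - 13 = 223

CCXXIII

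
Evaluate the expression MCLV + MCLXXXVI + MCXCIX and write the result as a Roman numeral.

MCLV = 1155, MCLXXXVI = 1186, MCXCIX = 1199
1155 + 1186 = 2341
2341 + 1199 = 3540

MMMDXL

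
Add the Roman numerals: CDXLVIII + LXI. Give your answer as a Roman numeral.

CDXLVIII = 448
LXI = 61
448 + 61 = 509

DIX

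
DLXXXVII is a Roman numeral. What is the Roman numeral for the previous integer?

DLXXXVII = 587, so the previous integer is 587 - 1 = 586

DLXXXVI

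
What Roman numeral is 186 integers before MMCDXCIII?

MMCDXCIII = 2493
2493 - 186 = 2307

MMCCCVII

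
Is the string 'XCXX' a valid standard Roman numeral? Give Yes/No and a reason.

'XCXX': X cannot come right after the subtractive pair XC: once X is subtracted in XC, the next symbol must be smaller than X

No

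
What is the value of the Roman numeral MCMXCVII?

MCMXCVII: M=1000, CM=900, XC=90, V=5, I=1, I=1
1000 + 900 + 90 + 5 + 1 + 1 = 1997

1997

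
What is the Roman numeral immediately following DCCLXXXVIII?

DCCLXXXVIII = 788; next is 789

DCCLXXXIX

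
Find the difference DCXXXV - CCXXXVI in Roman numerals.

DCXXXV = 635
CCXXXVI = 236
635 - 236 = 399

CCCXCIX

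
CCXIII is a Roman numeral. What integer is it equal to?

CCXIII: C=100, C=100, X=10, I=1, I=1, I=1
100 + 100 + 10 + 1 + 1 + 1 = 213

213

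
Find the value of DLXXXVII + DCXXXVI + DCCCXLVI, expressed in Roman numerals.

DLXXXVII = 587, DCXXXVI = 636, DCCCXLVI = 846
587 + 636 = 1223
1223 + 846 = 2069

MMLXIX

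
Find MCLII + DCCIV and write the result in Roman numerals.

MCLII = 1152
DCCIV = 704
1152 + 704 = 1856

MDCCCLVI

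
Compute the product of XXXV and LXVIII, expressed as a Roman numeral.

XXXV = 35
LXVIII = 68
35 × 68 = 2380

MMCCCLXXX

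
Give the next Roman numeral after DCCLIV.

DCCLIV = 754, so the next integer is 754 + 1 = 755

DCCLV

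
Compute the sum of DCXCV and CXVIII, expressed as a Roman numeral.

DCXCV = 695
CXVIII = 118
695 + 118 = 813

DCCCXIII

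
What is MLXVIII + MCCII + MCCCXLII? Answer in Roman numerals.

MLXVIII = 1068, MCCII = 1202, MCCCXLII = 1342
1068 + 1202 = 2270
2270 + 1342 = 3612

MMMDCXII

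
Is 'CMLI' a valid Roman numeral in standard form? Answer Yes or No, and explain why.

'CMLI': Check the rules: uses only the symbols I, V, X, L, C, D, M; no symbol is repeated more than three times in a row; V, L and D each appear at most once; the only place a smaller symbol precedes a larger one is the allowed subtractive pair CM, the symbol right after such a pair (if any) is smaller than the pair's first symbol, and otherwise the values never increase from left to right. Value: CM (900) + L (50) + I (1) = 951. So it is a valid standard Roman numeral.

Yes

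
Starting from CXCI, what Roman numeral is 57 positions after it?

CXCI = 191
191 + 57 = 248

CCXLVIII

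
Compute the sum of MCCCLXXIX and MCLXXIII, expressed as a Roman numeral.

MCCCLXXIX = 1379
MCLXXIII = 1173
1379 + 1173 = 2552

MMDLII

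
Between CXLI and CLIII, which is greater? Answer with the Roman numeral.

CXLI = 141
CLIII = 153
153 is larger

CLIII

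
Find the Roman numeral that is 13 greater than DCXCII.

DCXCII = 692
692 + 13 = 705

DCCV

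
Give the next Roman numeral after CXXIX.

CXXIX = 129, so the next integer is 129 + 1 = 130

CXXX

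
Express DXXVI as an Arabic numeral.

DXXVI: D=500, X=10, X=10, V=5, I=1
500 + 10 + 10 + 5 + 1 = 526

526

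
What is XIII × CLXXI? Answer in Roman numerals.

XIII = 13
CLXXI = 171
13 × 171 = 2223

MMCCXXIII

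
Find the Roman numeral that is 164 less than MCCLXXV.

MCCLXXV = 1275
1275 - 164 = 1111

MCXI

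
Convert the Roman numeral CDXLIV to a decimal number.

CDXLIV: CD=400, XL=40, IV=4
400 + 40 + 4 = 444

444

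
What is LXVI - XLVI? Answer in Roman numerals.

LXVI = 66
XLVI = 46
66 - 46 = 20

XX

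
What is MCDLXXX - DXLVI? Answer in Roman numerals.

MCDLXXX = 1480
DXLVI = 546
1480 - 546 = 934

CMXXXIV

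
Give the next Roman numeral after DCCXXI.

DCCXXI = 721, so the next integer is 721 + 1 = 722

DCCXXII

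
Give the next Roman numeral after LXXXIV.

LXXXIV = 84, so the next integer is 84 + 1 = 85

LXXXV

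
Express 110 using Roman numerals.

Convert 110 to Roman numerals:
  110 contains 1×100 (C)
  10 contains 1×10 (X)

CX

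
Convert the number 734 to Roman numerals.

Convert 734 to Roman numerals:
  734 contains 1×500 (D)
  234 contains 2×100 (CC)
  34 contains 3×10 (XXX)
  4 contains 1×4 (IV)

DCCXXXIV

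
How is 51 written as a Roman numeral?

Convert 51 to Roman numerals:
  51 contains 1×50 (L)
  1 contains 1×1 (I)

LI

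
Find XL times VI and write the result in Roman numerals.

XL = 40
VI = 6
40 × 6 = 240

CCXL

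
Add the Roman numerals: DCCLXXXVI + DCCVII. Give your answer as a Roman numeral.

DCCLXXXVI = 786
DCCVII = 707
786 + 707 = 1493

MCDXCIII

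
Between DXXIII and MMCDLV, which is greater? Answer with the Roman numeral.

DXXIII = 523
MMCDLV = 2455
2455 is larger

MMCDLV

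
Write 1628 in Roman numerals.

Convert 1628 to Roman numerals:
  1628 contains 1×1000 (M)
  628 contains 1×500 (D)
  128 contains 1×100 (C)
  28 contains 2×10 (XX)
  8 contains 1×5 (V)
  3 contains 3×1 (III)

MDCXXVIII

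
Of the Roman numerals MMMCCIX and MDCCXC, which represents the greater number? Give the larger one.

MMMCCIX = 3209
MDCCXC = 1790
3209 is larger

MMMCCIX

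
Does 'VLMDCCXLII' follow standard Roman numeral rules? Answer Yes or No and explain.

'VLMDCCXLII': L should not appear more than once

No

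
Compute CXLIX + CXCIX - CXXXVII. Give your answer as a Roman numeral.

CXLIX = 149, CXCIX = 199, CXXXVII = 137
149 + 199 = 348
348 - 137 = 211

CCXI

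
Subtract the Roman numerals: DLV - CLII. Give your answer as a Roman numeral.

DLV = 555
CLII = 152
555 - 152 = 403

CDIII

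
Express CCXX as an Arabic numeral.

CCXX: C=100, C=100, X=10, X=10
100 + 100 + 10 + 10 = 220

220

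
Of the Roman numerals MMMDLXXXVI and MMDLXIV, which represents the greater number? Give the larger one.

MMMDLXXXVI = 3586
MMDLXIV = 2564
3586 is larger

MMMDLXXXVI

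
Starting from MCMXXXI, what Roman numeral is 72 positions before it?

MCMXXXI = 1931
1931 - 72 = 1859

MDCCCLIX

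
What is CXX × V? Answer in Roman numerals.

CXX = 120
V = 5
120 × 5 = 600

DC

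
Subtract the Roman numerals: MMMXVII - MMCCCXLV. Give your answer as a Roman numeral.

MMMXVII = 3017
MMCCCXLV = 2345
3017 - 2345 = 672

DCLXXII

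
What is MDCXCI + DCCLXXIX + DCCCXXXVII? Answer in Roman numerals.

MDCXCI = 1691, DCCLXXIX = 779, DCCCXXXVII = 837
1691 + 779 = 2470
2470 + 837 = 3307

MMMCCCVII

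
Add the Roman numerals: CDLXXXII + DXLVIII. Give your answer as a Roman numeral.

CDLXXXII = 482
DXLVIII = 548
482 + 548 = 1030

MXXX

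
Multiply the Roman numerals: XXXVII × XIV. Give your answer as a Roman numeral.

XXXVII = 37
XIV = 14
37 × 14 = 518

DXVIII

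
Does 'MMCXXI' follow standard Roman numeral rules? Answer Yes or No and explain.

'MMCXXI': Check the rules: uses only the symbols I, V, X, L, C, D, M; no symbol is repeated more than three times in a row; V, L and D each appear at most once; no smaller symbol precedes a larger one (values never increase from left to right). Value: M (1000) + M (1000) + C (100) + X (10) + X (10) + I (1) = 2121. So it is a valid standard Roman numeral.

Yes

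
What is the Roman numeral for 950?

Convert 950 to Roman numerals:
  950 contains 1×900 (CM)
  50 contains 1×50 (L)

CML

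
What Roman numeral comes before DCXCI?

DCXCI = 691; previous is 690

DCXC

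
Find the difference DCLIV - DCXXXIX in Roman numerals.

DCLIV = 654
DCXXXIX = 639
654 - 639 = 15

XV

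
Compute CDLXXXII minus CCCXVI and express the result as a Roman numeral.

CDLXXXII = 482
CCCXVI = 316
482 - 316 = 166

CLXVI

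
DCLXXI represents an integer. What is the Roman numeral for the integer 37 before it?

DCLXXI = 671
671 - 37 = 634

DCXXXIV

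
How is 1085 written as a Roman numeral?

Convert 1085 to Roman numerals:
  1085 contains 1×1000 (M)
  85 contains 1×50 (L)
  35 contains 3×10 (XXX)
  5 contains 1×5 (V)

MLXXXV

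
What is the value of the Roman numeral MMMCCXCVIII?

MMMCCXCVIII: M=1000, M=1000, M=1000, C=100, C=100, XC=90, V=5, I=1, I=1, I=1
1000 + 1000 + 1000 + 100 + 100 + 90 + 5 + 1 + 1 + 1 = 3298

3298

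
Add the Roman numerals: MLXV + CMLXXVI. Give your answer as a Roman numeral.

MLXV = 1065
CMLXXVI = 976
1065 + 976 = 2041

MMXLI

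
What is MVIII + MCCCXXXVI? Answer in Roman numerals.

MVIII = 1008
MCCCXXXVI = 1336
1008 + 1336 = 2344

MMCCCXLIV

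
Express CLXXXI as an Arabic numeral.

CLXXXI: C=100, L=50, X=10, X=10, X=10, I=1
100 + 50 + 10 + 10 + 10 + 1 = 181

181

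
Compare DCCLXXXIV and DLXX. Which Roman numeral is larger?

DCCLXXXIV = 784
DLXX = 570
784 is larger

DCCLXXXIV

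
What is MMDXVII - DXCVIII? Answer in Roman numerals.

MMDXVII = 2517
DXCVIII = 598
2517 - 598 = 1919

MCMXIX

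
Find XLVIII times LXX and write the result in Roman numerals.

XLVIII = 48
LXX = 70
48 × 70 = 3360

MMMCCCLX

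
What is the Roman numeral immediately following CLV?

CLV = 155; next is 156

CLVI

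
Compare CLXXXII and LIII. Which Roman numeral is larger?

CLXXXII = 182
LIII = 53
182 is larger

CLXXXII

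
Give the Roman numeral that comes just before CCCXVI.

CCCXVI = 316; previous is 315

CCCXV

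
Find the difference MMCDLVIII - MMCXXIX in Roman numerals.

MMCDLVIII = 2458
MMCXXIX = 2129
2458 - 2129 = 329

CCCXXIX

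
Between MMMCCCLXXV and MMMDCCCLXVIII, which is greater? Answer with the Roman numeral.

MMMCCCLXXV = 3375
MMMDCCCLXVIII = 3868
3868 is larger

MMMDCCCLXVIII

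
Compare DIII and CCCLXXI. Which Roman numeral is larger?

DIII = 503
CCCLXXI = 371
503 is larger

DIII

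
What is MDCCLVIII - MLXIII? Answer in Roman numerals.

MDCCLVIII = 1758
MLXIII = 1063
1758 - 1063 = 695

DCXCV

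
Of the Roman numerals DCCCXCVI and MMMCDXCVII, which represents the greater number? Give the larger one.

DCCCXCVI = 896
MMMCDXCVII = 3497
3497 is larger

MMMCDXCVII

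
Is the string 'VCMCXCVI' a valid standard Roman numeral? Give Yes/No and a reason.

'VCMCXCVI': V should not appear more than once

No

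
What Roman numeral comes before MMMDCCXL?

MMMDCCXL = 3740, so the previous integer is 3740 - 1 = 3739

MMMDCCXXXIX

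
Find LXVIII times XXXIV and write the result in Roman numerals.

LXVIII = 68
XXXIV = 34
68 × 34 = 2312

MMCCCXII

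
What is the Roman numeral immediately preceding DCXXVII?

DCXXVII = 627, so the previous integer is 627 - 1 = 626

DCXXVI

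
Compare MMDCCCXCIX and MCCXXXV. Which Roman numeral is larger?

MMDCCCXCIX = 2899
MCCXXXV = 1235
2899 is larger

MMDCCCXCIX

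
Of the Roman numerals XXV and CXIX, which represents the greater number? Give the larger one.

XXV = 25
CXIX = 119
119 is larger

CXIX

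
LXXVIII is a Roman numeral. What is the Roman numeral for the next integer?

LXXVIII = 78; next is 79

LXXIX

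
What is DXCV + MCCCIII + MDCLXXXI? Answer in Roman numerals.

DXCV = 595, MCCCIII = 1303, MDCLXXXI = 1681
595 + 1303 = 1898
1898 + 1681 = 3579

MMMDLXXIX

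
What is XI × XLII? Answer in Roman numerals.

XI = 11
XLII = 42
11 × 42 = 462

CDLXII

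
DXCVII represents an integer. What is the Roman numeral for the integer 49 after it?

DXCVII = 597
597 + 49 = 646

DCXLVI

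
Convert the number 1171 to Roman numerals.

Convert 1171 to Roman numerals:
  1171 contains 1×1000 (M)
  171 contains 1×100 (C)
  71 contains 1×50 (L)
  21 contains 2×10 (XX)
  1 contains 1×1 (I)

MCLXXI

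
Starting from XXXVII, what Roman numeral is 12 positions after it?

XXXVII = 37
37 + 12 = 49

XLIX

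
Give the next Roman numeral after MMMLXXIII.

MMMLXXIII = 3073; next is 3074

MMMLXXIV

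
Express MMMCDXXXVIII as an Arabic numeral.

MMMCDXXXVIII: M=1000, M=1000, M=1000, CD=400, X=10, X=10, X=10, V=5, I=1, I=1, I=1
1000 + 1000 + 1000 + 400 + 10 + 10 + 10 + 5 + 1 + 1 + 1 = 3438

3438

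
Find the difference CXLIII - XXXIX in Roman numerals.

CXLIII = 143
XXXIX = 39
143 - 39 = 104

CIV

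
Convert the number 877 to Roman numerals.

Convert 877 to Roman numerals:
  877 contains 1×500 (D)
  377 contains 3×100 (CCC)
  77 contains 1×50 (L)
  27 contains 2×10 (XX)
  7 contains 1×5 (V)
  2 contains 2×1 (II)

DCCCLXXVII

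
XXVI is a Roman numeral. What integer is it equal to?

XXVI: X=10, X=10, V=5, I=1
10 + 10 + 5 + 1 = 26

26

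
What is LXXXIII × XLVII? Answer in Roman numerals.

LXXXIII = 83
XLVII = 47
83 × 47 = 3901

MMMCMI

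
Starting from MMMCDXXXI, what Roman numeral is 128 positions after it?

MMMCDXXXI = 3431
3431 + 128 = 3559

MMMDLIX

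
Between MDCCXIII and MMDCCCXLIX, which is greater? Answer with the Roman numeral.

MDCCXIII = 1713
MMDCCCXLIX = 2849
2849 is larger

MMDCCCXLIX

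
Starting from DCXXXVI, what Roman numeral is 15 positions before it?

DCXXXVI = 636
636 - 15 = 621

DCXXI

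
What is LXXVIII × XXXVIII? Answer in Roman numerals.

LXXVIII = 78
XXXVIII = 38
78 × 38 = 2964

MMCMLXIV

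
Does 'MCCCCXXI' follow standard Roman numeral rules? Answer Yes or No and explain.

'MCCCCXXI': More than 3 consecutive C's

No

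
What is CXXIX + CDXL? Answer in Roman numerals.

CXXIX = 129
CDXL = 440
129 + 440 = 569

DLXIX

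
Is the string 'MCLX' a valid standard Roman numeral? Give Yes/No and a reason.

'MCLX': Check the rules: uses only the symbols I, V, X, L, C, D, M; no symbol is repeated more than three times in a row; V, L and D each appear at most once; no smaller symbol precedes a larger one (values never increase from left to right). Value: M (1000) + C (100) + L (50) + X (10) = 1160. So it is a valid standard Roman numeral.

Yes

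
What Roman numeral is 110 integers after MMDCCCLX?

MMDCCCLX = 2860
2860 + 110 = 2970

MMCMLXX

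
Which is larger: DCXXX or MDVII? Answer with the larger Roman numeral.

DCXXX = 630
MDVII = 1507
1507 is larger

MDVII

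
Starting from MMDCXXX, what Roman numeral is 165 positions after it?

MMDCXXX = 2630
2630 + 165 = 2795

MMDCCXCV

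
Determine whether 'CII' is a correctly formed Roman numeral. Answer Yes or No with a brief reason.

'CII': Check the rules: uses only the symbols I, V, X, L, C, D, M; no symbol is repeated more than three times in a row; V, L and D each appear at most once; no smaller symbol precedes a larger one (values never increase from left to right). Value: C (100) + I (1) + I (1) = 102. So it is a valid standard Roman numeral.

Yes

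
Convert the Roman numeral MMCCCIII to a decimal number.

MMCCCIII: M=1000, M=1000, C=100, C=100, C=100, I=1, I=1, I=1
1000 + 1000 + 100 + 100 + 100 + 1 + 1 + 1 = 2303

2303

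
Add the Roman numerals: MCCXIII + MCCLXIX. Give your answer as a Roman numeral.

MCCXIII = 1213
MCCLXIX = 1269
1213 + 1269 = 2482

MMCDLXXXII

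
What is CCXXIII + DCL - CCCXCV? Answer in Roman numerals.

CCXXIII = 223, DCL = 650, CCCXCV = 395
223 + 650 = 873
873 - 395 = 478

CDLXXVIII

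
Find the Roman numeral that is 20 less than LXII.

LXII = 62
62 - 20 = 42

XLII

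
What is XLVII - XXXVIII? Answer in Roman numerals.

XLVII = 47
XXXVIII = 38
47 - 38 = 9

IX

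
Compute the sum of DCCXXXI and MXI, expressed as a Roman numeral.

DCCXXXI = 731
MXI = 1011
731 + 1011 = 1742

MDCCXLII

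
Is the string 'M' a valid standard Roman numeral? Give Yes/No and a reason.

'M': Check the rules: uses only the symbols I, V, X, L, C, D, M; no symbol is repeated more than three times in a row; V, L and D each appear at most once; no smaller symbol precedes a larger one (values never increase from left to right). Value: M = 1000. So it is a valid standard Roman numeral.

Yes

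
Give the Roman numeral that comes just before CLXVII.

CLXVII = 167, so the previous integer is 167 - 1 = 166

CLXVI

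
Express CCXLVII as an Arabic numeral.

CCXLVII: C=100, C=100, XL=40, V=5, I=1, I=1
100 + 100 + 40 + 5 + 1 + 1 = 247

247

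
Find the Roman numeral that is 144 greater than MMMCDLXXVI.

MMMCDLXXVI = 3476
3476 + 144 = 3620

MMMDCXX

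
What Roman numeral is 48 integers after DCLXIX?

DCLXIX = 669
669 + 48 = 717

DCCXVII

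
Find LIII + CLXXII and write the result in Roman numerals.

LIII = 53
CLXXII = 172
53 + 172 = 225

CCXXV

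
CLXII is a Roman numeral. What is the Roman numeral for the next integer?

CLXII = 162; next is 163

CLXIII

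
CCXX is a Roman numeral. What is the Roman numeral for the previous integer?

CCXX = 220; previous is 219

CCXIX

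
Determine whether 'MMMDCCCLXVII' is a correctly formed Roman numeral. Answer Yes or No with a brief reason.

'MMMDCCCLXVII': Check the rules: uses only the symbols I, V, X, L, C, D, M; no symbol is repeated more than three times in a row; V, L and D each appear at most once; no smaller symbol precedes a larger one (values never increase from left to right). Value: M (1000) + M (1000) + M (1000) + D (500) + C (100) + C (100) + C (100) + L (50) + X (10) + V (5) + I (1) + I (1) = 3867. So it is a valid standard Roman numeral.

Yes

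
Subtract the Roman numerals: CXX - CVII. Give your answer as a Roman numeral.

CXX = 120
CVII = 107
120 - 107 = 13

XIII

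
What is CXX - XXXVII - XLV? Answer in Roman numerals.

CXX = 120, XXXVII = 37, XLV = 45
120 - 37 = 83
83 - 45 = 38

XXXVIII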